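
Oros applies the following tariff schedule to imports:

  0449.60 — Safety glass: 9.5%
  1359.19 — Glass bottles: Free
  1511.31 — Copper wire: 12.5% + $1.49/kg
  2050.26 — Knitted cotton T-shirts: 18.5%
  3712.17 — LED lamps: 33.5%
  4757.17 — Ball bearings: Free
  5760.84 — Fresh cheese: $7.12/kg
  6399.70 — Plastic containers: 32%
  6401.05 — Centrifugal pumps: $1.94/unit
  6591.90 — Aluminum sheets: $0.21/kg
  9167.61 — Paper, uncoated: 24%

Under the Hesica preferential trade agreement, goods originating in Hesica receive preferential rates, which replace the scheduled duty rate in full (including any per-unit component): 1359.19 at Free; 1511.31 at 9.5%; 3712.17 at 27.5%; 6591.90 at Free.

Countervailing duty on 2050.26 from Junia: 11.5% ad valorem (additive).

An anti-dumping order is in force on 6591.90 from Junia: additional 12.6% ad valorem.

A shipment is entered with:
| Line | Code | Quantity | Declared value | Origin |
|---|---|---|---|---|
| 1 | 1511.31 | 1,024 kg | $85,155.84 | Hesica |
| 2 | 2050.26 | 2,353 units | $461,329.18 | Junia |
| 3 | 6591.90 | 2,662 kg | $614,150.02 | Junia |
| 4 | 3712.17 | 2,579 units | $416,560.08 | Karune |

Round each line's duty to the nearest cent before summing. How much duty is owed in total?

$363,978.10

Line 1 (1511.31, Hesica, 1,024 kg, $85,155.84):
Base rate for 1511.31 is 12.5% + $1.49/kg.
Origin Hesica qualifies under the Oros–Hesica agreement and 1511.31 is covered: preferential rate 9.5% applies instead.
Duty = $85,155.84 × 9.5% = $8,089.80.
Line 2 (2050.26, Junia, 2,353 units, $461,329.18):
Base rate for 2050.26 is 18.5%.
Additional duty on 2050.26 from Junia: +11.5%. Applied ad valorem rate: 18.5% + 11.5% = 30%.
Duty = $461,329.18 × 30% = $138,398.75.
Line 3 (6591.90, Junia, 2,662 kg, $614,150.02):
Base rate for 6591.90 is $0.21/kg.
6591.90 has an FTA preferential rate, but origin Junia is not Hesica; base rate stands.
Additional duty on 6591.90 from Junia: +12.6% ad valorem. Applied ad valorem rate = 12.6%.
Duty = $614,150.02 × 12.6% + 2,662 × $0.21 = $77,941.92.
Line 4 (3712.17, Karune, 2,579 units, $416,560.08):
Base rate for 3712.17 is 33.5%.
3712.17 has an FTA preferential rate, but origin Karune is not Hesica; base rate stands.
Duty = $416,560.08 × 33.5% = $139,547.63.
Total = $8,089.80 + $138,398.75 + $77,941.92 + $139,547.63 = $363,978.10.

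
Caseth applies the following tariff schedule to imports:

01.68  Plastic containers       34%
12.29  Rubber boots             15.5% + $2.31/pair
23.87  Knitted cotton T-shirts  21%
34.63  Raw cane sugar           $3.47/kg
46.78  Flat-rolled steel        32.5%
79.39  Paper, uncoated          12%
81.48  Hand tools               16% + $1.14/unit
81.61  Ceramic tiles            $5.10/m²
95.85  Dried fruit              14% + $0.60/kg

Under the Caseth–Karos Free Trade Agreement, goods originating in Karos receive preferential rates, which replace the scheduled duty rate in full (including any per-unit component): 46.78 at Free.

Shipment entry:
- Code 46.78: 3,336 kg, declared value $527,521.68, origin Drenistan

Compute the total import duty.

Line 1 (46.78, Drenistan, 3,336 kg, $527,521.68):
Base rate for 46.78 is 32.5%.
46.78 has an FTA preferential rate, but origin Drenistan is not Karos; base rate stands.
Duty = $527,521.68 × 32.5% = $171,444.55.

$171,444.55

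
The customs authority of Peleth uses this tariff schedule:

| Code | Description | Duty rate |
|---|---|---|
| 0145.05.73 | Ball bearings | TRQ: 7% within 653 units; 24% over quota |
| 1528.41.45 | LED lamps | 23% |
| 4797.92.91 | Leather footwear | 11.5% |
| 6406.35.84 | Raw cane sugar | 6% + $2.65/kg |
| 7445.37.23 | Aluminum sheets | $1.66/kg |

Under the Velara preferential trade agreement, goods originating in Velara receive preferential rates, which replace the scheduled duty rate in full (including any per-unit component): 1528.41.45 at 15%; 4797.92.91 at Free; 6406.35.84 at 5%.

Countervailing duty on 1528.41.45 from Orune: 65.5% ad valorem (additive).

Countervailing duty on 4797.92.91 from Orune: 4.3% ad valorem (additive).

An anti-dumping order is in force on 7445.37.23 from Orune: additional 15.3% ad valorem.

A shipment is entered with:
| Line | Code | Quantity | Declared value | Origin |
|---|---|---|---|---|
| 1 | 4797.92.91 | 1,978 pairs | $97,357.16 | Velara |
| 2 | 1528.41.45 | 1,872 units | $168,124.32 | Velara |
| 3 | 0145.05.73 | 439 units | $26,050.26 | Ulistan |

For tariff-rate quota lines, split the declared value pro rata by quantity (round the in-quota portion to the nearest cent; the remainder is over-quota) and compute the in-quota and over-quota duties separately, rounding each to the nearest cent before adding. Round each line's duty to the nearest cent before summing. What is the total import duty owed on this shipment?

Line 1 (4797.92.91, Velara, 1,978 pairs, $97,357.16):
Base rate for 4797.92.91 is 11.5%.
Origin Velara qualifies under the Peleth–Velara agreement and 4797.92.91 is covered: preferential rate Free applies instead.
The additional-duty order on 4797.92.91 targets Orune, not Velara; it does not apply.
Duty = $97,357.16 × 0% = $0.00.
Line 2 (1528.41.45, Velara, 1,872 units, $168,124.32):
Base rate for 1528.41.45 is 23%.
Origin Velara qualifies under the Peleth–Velara agreement and 1528.41.45 is covered: preferential rate 15% applies instead.
The additional-duty order on 1528.41.45 targets Orune, not Velara; it does not apply.
Duty = $168,124.32 × 15% = $25,218.65.
Line 3 (0145.05.73, Ulistan, 439 units, $26,050.26):
Code 0145.05.73 is under a tariff-rate quota (threshold 653 units). Quantity 439 units is within the quota, so the in-quota rate 7% applies to the full value.
Duty = $26,050.26 × 7% = $1,823.52.
Total = $0.00 + $25,218.65 + $1,823.52 = $27,042.17.

$27,042.17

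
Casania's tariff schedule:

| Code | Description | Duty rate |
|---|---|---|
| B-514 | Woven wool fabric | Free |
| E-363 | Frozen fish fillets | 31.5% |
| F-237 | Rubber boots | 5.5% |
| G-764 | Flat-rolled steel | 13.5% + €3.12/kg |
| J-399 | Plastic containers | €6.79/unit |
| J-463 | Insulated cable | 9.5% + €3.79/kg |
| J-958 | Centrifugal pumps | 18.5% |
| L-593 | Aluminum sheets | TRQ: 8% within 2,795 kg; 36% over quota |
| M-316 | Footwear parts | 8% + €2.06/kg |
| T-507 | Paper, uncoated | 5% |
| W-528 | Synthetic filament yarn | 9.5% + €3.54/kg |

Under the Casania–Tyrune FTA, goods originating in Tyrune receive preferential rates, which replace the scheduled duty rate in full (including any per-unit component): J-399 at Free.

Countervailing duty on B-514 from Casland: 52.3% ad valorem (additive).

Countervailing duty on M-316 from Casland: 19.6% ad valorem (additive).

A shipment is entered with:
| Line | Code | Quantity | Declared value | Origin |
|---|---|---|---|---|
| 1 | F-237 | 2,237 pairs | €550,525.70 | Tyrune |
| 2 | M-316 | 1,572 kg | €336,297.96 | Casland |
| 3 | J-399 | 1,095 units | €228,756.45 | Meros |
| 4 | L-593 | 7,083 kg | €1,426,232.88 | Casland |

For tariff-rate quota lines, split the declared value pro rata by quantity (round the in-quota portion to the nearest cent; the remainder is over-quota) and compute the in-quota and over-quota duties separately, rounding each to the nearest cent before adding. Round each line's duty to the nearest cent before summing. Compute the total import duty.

Line 1 (F-237, Tyrune, 2,237 pairs, €550,525.70):
Base rate for F-237 is 5.5%.
Origin Tyrune is the FTA partner but F-237 is not on the preference list; base rate stands.
Duty = €550,525.70 × 5.5% = €30,278.91.
Line 2 (M-316, Casland, 1,572 kg, €336,297.96):
Base rate for M-316 is 8% + €2.06/kg.
Additional duty on M-316 from Casland: +19.6%. Applied ad valorem rate: 8% + 19.6% = 27.6%.
Duty = €336,297.96 × 27.6% + 1,572 × €2.06 = €96,056.56.
Line 3 (J-399, Meros, 1,095 units, €228,756.45):
Base rate for J-399 is €6.79/unit.
J-399 has an FTA preferential rate, but origin Meros is not Tyrune; base rate stands.
Duty = 1,095 × €6.79 = €7,435.05.
Line 4 (L-593, Casland, 7,083 kg, €1,426,232.88):
Code L-593 is under a tariff-rate quota (threshold 2,795 kg). In-quota: 2,795 kg at 8%; over-quota: 4,288 kg at 36%.
Pro-rata value split: in-quota = €1,426,232.88 × 2,795/7,083 = €562,801.20; over-quota = €1,426,232.88 − €562,801.20 = €863,431.68.
In-quota duty = €562,801.20 × 8% = €45,024.10. Over-quota duty = €863,431.68 × 36% = €310,835.40.
Line duty = €45,024.10 + €310,835.40 = €355,859.50.
Total = €30,278.91 + €96,056.56 + €7,435.05 + €355,859.50 = €489,630.02.

€489,630.02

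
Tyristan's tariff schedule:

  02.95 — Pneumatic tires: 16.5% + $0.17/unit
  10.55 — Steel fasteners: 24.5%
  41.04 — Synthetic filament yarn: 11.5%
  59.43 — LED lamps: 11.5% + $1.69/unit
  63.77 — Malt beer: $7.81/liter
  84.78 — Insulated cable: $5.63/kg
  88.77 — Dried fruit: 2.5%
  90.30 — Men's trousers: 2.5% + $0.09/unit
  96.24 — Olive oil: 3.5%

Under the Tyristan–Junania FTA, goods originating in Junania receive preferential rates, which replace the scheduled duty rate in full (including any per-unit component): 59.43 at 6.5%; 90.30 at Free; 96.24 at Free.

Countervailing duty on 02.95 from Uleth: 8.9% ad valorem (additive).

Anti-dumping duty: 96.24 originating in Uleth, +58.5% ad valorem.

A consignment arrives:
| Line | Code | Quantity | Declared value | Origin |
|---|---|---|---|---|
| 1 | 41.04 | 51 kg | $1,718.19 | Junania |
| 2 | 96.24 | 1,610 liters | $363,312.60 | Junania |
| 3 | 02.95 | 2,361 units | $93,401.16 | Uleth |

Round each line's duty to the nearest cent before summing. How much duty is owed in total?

Line 1 (41.04, Junania, 51 kg, $1,718.19):
Base rate for 41.04 is 11.5%.
Origin Junania is the FTA partner but 41.04 is not on the preference list; base rate stands.
Duty = $1,718.19 × 11.5% = $197.59.
Line 2 (96.24, Junania, 1,610 liters, $363,312.60):
Base rate for 96.24 is 3.5%.
Origin Junania qualifies under the Tyristan–Junania agreement and 96.24 is covered: preferential rate Free applies instead.
The additional-duty order on 96.24 targets Uleth, not Junania; it does not apply.
Duty = $363,312.60 × 0% = $0.00.
Line 3 (02.95, Uleth, 2,361 units, $93,401.16):
Base rate for 02.95 is 16.5% + $0.17/unit.
Additional duty on 02.95 from Uleth: +8.9%. Applied ad valorem rate: 16.5% + 8.9% = 25.4%.
Duty = $93,401.16 × 25.4% + 2,361 × $0.17 = $24,125.26.
Total = $197.59 + $0.00 + $24,125.26 = $24,322.85.

$24,322.85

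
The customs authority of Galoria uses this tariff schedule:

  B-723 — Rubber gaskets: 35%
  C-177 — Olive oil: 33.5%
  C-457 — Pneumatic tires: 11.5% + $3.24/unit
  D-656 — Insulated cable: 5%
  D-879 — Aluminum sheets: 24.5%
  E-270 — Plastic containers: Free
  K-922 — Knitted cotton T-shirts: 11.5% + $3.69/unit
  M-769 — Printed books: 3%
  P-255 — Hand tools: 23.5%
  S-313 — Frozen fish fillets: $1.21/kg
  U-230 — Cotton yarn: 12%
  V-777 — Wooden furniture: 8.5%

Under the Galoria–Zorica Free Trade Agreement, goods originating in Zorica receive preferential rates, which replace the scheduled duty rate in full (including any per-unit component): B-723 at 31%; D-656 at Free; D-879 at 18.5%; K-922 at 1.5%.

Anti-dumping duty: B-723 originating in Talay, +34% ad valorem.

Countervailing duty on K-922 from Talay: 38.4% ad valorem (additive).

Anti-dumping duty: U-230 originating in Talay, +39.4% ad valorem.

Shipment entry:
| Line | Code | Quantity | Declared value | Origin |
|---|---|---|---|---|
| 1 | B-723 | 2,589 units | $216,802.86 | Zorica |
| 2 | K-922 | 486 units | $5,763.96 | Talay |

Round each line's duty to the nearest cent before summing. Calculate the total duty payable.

Line 1 (B-723, Zorica, 2,589 units, $216,802.86):
Base rate for B-723 is 35%.
Origin Zorica qualifies under the Galoria–Zorica agreement and B-723 is covered: preferential rate 31% applies instead.
The additional-duty order on B-723 targets Talay, not Zorica; it does not apply.
Duty = $216,802.86 × 31% = $67,208.89.
Line 2 (K-922, Talay, 486 units, $5,763.96):
Base rate for K-922 is 11.5% + $3.69/unit.
K-922 has an FTA preferential rate, but origin Talay is not Zorica; base rate stands.
Additional duty on K-922 from Talay: +38.4%. Applied ad valorem rate: 11.5% + 38.4% = 49.9%.
Duty = $5,763.96 × 49.9% + 486 × $3.69 = $4,669.56.
Total = $67,208.89 + $4,669.56 = $71,878.45.

$71,878.45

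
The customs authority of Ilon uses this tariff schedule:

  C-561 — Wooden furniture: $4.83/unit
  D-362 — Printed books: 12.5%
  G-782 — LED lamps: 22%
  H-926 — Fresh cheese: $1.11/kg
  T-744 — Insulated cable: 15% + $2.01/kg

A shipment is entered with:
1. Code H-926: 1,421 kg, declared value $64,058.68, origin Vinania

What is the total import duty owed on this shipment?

$1,577.31

Line 1 (H-926, Vinania, 1,421 kg, $64,058.68):
Base rate for H-926 is $1.11/kg.
Duty = 1,421 × $1.11 = $1,577.31.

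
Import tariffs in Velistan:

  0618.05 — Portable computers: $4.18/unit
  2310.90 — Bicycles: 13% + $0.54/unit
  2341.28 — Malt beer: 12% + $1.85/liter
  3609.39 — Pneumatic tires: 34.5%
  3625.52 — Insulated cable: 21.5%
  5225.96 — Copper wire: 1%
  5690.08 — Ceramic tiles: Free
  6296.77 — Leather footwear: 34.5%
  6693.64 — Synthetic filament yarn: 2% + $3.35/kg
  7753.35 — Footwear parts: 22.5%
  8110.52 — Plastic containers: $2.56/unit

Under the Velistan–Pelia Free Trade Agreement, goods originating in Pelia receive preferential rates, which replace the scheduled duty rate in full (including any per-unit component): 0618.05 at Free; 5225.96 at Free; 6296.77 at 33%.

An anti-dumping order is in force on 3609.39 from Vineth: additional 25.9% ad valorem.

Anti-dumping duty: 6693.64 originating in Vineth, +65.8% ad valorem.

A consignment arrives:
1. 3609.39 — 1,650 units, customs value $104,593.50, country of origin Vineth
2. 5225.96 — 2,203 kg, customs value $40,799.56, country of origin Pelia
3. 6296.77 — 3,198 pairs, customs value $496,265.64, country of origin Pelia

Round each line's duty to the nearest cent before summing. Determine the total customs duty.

Line 1 (3609.39, Vineth, 1,650 units, $104,593.50):
Base rate for 3609.39 is 34.5%.
Additional duty on 3609.39 from Vineth: +25.9%. Applied ad valorem rate: 34.5% + 25.9% = 60.4%.
Duty = $104,593.50 × 60.4% = $63,174.47.
Line 2 (5225.96, Pelia, 2,203 kg, $40,799.56):
Base rate for 5225.96 is 1%.
Origin Pelia qualifies under the Velistan–Pelia agreement and 5225.96 is covered: preferential rate Free applies instead.
Duty = $40,799.56 × 0% = $0.00.
Line 3 (6296.77, Pelia, 3,198 pairs, $496,265.64):
Base rate for 6296.77 is 34.5%.
Origin Pelia qualifies under the Velistan–Pelia agreement and 6296.77 is covered: preferential rate 33% applies instead.
Duty = $496,265.64 × 33% = $163,767.66.
Total = $63,174.47 + $0.00 + $163,767.66 = $226,942.13.

$226,942.13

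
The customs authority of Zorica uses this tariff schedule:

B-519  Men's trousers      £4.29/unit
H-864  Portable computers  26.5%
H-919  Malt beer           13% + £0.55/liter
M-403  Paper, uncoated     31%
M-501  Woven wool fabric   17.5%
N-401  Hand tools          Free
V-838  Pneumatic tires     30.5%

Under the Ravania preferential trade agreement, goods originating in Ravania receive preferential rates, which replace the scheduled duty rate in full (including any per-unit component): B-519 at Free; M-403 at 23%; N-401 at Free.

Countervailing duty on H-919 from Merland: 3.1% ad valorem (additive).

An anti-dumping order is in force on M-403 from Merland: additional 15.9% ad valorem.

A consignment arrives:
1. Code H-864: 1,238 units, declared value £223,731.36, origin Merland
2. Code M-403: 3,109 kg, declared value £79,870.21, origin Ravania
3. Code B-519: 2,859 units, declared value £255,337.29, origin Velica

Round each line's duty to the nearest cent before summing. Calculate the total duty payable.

Line 1 (H-864, Merland, 1,238 units, £223,731.36):
Base rate for H-864 is 26.5%.
Duty = £223,731.36 × 26.5% = £59,288.81.
Line 2 (M-403, Ravania, 3,109 kg, £79,870.21):
Base rate for M-403 is 31%.
Origin Ravania qualifies under the Zorica–Ravania agreement and M-403 is covered: preferential rate 23% applies instead.
The additional-duty order on M-403 targets Merland, not Ravania; it does not apply.
Duty = £79,870.21 × 23% = £18,370.15.
Line 3 (B-519, Velica, 2,859 units, £255,337.29):
Base rate for B-519 is £4.29/unit.
B-519 has an FTA preferential rate, but origin Velica is not Ravania; base rate stands.
Duty = 2,859 × £4.29 = £12,265.11.
Total = £59,288.81 + £18,370.15 + £12,265.11 = £89,924.07.

£89,924.07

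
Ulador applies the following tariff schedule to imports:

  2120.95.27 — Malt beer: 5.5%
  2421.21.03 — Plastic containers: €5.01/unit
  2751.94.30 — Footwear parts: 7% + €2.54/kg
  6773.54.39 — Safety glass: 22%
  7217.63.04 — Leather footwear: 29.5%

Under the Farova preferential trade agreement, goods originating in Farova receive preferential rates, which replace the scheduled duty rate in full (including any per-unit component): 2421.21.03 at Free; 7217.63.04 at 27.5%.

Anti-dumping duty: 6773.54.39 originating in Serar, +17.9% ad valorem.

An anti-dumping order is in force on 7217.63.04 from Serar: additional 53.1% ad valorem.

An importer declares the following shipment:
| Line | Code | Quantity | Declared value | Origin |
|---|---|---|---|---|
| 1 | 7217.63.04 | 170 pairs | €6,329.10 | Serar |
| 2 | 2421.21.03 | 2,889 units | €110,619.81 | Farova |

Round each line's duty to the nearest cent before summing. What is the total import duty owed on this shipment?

€5,227.84

Line 1 (7217.63.04, Serar, 170 pairs, €6,329.10):
Base rate for 7217.63.04 is 29.5%.
7217.63.04 has an FTA preferential rate, but origin Serar is not Farova; base rate stands.
Additional duty on 7217.63.04 from Serar: +53.1%. Applied ad valorem rate: 29.5% + 53.1% = 82.6%.
Duty = €6,329.10 × 82.6% = €5,227.84.
Line 2 (2421.21.03, Farova, 2,889 units, €110,619.81):
Base rate for 2421.21.03 is €5.01/unit.
Origin Farova qualifies under the Ulador–Farova agreement and 2421.21.03 is covered: preferential rate Free applies instead.
Duty = €110,619.81 × 0% = €0.00.
Total = €5,227.84 + €0.00 = €5,227.84.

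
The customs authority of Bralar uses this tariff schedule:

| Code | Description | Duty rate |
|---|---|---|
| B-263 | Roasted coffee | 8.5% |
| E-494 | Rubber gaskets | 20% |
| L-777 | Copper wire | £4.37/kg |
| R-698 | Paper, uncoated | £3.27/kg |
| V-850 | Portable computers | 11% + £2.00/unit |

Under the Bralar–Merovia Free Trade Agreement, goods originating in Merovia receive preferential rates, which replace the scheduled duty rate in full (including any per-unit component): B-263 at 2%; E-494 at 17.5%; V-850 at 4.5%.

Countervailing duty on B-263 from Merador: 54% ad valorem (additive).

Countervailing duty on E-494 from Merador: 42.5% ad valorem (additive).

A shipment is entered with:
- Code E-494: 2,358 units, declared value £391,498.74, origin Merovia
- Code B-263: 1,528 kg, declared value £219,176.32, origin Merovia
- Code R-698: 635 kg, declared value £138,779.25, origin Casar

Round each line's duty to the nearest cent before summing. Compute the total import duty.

Line 1 (E-494, Merovia, 2,358 units, £391,498.74):
Base rate for E-494 is 20%.
Origin Merovia qualifies under the Bralar–Merovia agreement and E-494 is covered: preferential rate 17.5% applies instead.
The additional-duty order on E-494 targets Merador, not Merovia; it does not apply.
Duty = £391,498.74 × 17.5% = £68,512.28.
Line 2 (B-263, Merovia, 1,528 kg, £219,176.32):
Base rate for B-263 is 8.5%.
Origin Merovia qualifies under the Bralar–Merovia agreement and B-263 is covered: preferential rate 2% applies instead.
The additional-duty order on B-263 targets Merador, not Merovia; it does not apply.
Duty = £219,176.32 × 2% = £4,383.53.
Line 3 (R-698, Casar, 635 kg, £138,779.25):
Base rate for R-698 is £3.27/kg.
Duty = 635 × £3.27 = £2,076.45.
Total = £68,512.28 + £4,383.53 + £2,076.45 = £74,972.26.

£74,972.26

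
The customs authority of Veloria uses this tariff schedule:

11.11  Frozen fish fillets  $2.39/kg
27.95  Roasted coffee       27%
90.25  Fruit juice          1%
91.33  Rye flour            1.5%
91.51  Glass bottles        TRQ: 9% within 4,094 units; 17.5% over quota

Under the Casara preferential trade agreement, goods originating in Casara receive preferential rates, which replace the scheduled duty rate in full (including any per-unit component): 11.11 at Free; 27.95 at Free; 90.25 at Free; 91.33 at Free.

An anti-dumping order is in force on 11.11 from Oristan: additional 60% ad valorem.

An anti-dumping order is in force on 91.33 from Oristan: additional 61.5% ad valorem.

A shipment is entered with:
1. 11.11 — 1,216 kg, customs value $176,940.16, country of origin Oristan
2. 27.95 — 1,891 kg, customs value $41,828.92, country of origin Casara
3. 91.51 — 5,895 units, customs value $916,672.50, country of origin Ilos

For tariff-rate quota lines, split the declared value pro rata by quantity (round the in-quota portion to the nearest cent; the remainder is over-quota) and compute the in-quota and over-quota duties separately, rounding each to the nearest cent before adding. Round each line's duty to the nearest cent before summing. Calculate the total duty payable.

Line 1 (11.11, Oristan, 1,216 kg, $176,940.16):
Base rate for 11.11 is $2.39/kg.
11.11 has an FTA preferential rate, but origin Oristan is not Casara; base rate stands.
Additional duty on 11.11 from Oristan: +60% ad valorem. Applied ad valorem rate = 60%.
Duty = $176,940.16 × 60% + 1,216 × $2.39 = $109,070.34.
Line 2 (27.95, Casara, 1,891 kg, $41,828.92):
Base rate for 27.95 is 27%.
Origin Casara qualifies under the Veloria–Casara agreement and 27.95 is covered: preferential rate Free applies instead.
Duty = $41,828.92 × 0% = $0.00.
Line 3 (91.51, Ilos, 5,895 units, $916,672.50):
Code 91.51 is under a tariff-rate quota (threshold 4,094 units). In-quota: 4,094 units at 9%; over-quota: 1,801 units at 17.5%.
Pro-rata value split: in-quota = $916,672.50 × 4,094/5,895 = $636,617.00; over-quota = $916,672.50 − $636,617.00 = $280,055.50.
In-quota duty = $636,617.00 × 9% = $57,295.53. Over-quota duty = $280,055.50 × 17.5% = $49,009.71.
Line duty = $57,295.53 + $49,009.71 = $106,305.24.
Total = $109,070.34 + $0.00 + $106,305.24 = $215,375.58.

$215,375.58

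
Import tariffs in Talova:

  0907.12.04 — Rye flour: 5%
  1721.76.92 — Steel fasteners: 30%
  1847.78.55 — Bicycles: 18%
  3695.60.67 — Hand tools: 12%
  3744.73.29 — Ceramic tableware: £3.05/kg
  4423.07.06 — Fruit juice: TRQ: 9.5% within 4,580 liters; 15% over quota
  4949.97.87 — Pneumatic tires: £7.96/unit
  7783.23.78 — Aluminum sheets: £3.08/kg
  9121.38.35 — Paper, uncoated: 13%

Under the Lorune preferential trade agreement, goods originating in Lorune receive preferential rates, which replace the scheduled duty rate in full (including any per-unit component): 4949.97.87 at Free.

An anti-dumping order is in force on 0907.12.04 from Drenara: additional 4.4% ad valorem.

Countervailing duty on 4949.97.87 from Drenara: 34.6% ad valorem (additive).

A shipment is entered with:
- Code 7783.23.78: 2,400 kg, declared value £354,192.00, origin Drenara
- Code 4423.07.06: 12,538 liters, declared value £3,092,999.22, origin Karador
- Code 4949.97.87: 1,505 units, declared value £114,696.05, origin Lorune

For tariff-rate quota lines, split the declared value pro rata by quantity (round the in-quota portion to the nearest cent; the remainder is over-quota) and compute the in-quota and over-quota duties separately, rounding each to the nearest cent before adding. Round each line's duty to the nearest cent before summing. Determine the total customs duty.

£409,200.67

Line 1 (7783.23.78, Drenara, 2,400 kg, £354,192.00):
Base rate for 7783.23.78 is £3.08/kg.
Duty = 2,400 × £3.08 = £7,392.00.
Line 2 (4423.07.06, Karador, 12,538 liters, £3,092,999.22):
Code 4423.07.06 is under a tariff-rate quota (threshold 4,580 liters). In-quota: 4,580 liters at 9.5%; over-quota: 7,958 liters at 15%.
Pro-rata value split: in-quota = £3,092,999.22 × 4,580/12,538 = £1,129,840.20; over-quota = £3,092,999.22 − £1,129,840.20 = £1,963,159.02.
In-quota duty = £1,129,840.20 × 9.5% = £107,334.82. Over-quota duty = £1,963,159.02 × 15% = £294,473.85.
Line duty = £107,334.82 + £294,473.85 = £401,808.67.
Line 3 (4949.97.87, Lorune, 1,505 units, £114,696.05):
Base rate for 4949.97.87 is £7.96/unit.
Origin Lorune qualifies under the Talova–Lorune agreement and 4949.97.87 is covered: preferential rate Free applies instead.
The additional-duty order on 4949.97.87 targets Drenara, not Lorune; it does not apply.
Duty = £114,696.05 × 0% = £0.00.
Total = £7,392.00 + £401,808.67 + £0.00 = £409,200.67.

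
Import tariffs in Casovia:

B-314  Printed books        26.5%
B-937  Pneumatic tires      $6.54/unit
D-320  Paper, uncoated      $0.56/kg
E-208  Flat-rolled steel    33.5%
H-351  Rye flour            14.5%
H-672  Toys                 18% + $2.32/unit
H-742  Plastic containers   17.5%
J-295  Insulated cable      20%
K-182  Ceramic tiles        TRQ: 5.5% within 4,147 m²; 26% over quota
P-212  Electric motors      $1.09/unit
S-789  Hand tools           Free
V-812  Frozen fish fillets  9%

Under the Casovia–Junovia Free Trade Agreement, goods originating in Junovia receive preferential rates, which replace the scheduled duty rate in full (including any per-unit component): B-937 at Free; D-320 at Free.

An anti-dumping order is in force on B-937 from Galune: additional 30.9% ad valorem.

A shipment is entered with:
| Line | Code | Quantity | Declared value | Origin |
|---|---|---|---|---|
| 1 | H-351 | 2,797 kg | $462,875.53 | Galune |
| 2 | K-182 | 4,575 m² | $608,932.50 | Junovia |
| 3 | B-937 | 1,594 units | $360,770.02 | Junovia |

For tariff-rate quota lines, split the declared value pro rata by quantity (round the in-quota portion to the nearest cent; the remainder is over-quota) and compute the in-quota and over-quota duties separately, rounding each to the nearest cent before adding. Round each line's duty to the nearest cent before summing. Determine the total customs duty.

$112,286.43

Line 1 (H-351, Galune, 2,797 kg, $462,875.53):
Base rate for H-351 is 14.5%.
Duty = $462,875.53 × 14.5% = $67,116.95.
Line 2 (K-182, Junovia, 4,575 m², $608,932.50):
Code K-182 is under a tariff-rate quota (threshold 4,147 m²). In-quota: 4,147 m² at 5.5%; over-quota: 428 m² at 26%.
Pro-rata value split: in-quota = $608,932.50 × 4,147/4,575 = $551,965.70; over-quota = $608,932.50 − $551,965.70 = $56,966.80.
In-quota duty = $551,965.70 × 5.5% = $30,358.11. Over-quota duty = $56,966.80 × 26% = $14,811.37.
Line duty = $30,358.11 + $14,811.37 = $45,169.48.
Line 3 (B-937, Junovia, 1,594 units, $360,770.02):
Base rate for B-937 is $6.54/unit.
Origin Junovia qualifies under the Casovia–Junovia agreement and B-937 is covered: preferential rate Free applies instead.
The additional-duty order on B-937 targets Galune, not Junovia; it does not apply.
Duty = $360,770.02 × 0% = $0.00.
Total = $67,116.95 + $45,169.48 + $0.00 = $112,286.43.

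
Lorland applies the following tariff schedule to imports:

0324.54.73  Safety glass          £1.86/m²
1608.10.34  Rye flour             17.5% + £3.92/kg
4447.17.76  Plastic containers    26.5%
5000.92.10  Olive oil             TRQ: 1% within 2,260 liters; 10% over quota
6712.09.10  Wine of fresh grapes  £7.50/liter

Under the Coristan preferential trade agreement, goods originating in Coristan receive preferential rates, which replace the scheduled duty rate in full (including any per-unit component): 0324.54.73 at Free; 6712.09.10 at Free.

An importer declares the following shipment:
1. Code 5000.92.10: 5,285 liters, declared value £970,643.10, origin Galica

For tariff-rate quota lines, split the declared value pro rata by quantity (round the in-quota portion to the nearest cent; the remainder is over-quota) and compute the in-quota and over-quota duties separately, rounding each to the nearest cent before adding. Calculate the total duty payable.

Line 1 (5000.92.10, Galica, 5,285 liters, £970,643.10):
Code 5000.92.10 is under a tariff-rate quota (threshold 2,260 liters). In-quota: 2,260 liters at 1%; over-quota: 3,025 liters at 10%.
Pro-rata value split: in-quota = £970,643.10 × 2,260/5,285 = £415,071.60; over-quota = £970,643.10 − £415,071.60 = £555,571.50.
In-quota duty = £415,071.60 × 1% = £4,150.72. Over-quota duty = £555,571.50 × 10% = £55,557.15.
Line duty = £4,150.72 + £55,557.15 = £59,707.87.

£59,707.87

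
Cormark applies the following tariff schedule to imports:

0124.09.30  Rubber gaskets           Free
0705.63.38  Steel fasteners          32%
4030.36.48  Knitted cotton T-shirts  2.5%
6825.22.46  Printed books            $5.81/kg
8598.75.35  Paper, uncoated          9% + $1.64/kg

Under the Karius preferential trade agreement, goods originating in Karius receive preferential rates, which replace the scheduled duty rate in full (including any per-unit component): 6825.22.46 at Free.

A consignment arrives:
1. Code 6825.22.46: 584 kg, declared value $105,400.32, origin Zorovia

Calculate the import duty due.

Line 1 (6825.22.46, Zorovia, 584 kg, $105,400.32):
Base rate for 6825.22.46 is $5.81/kg.
6825.22.46 has an FTA preferential rate, but origin Zorovia is not Karius; base rate stands.
Duty = 584 × $5.81 = $3,393.04.

$3,393.04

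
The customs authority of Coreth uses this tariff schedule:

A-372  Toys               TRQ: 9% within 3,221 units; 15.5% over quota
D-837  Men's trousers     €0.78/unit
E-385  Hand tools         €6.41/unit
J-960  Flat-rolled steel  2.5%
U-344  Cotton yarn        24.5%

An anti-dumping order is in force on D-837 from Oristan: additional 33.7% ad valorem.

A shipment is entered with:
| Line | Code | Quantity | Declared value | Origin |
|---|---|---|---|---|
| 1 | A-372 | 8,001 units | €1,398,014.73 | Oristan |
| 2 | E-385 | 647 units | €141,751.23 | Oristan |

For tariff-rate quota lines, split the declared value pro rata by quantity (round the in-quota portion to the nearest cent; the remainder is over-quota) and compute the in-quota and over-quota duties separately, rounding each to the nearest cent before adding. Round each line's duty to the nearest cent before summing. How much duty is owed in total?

€184,257.21

Line 1 (A-372, Oristan, 8,001 units, €1,398,014.73):
Code A-372 is under a tariff-rate quota (threshold 3,221 units). In-quota: 3,221 units at 9%; over-quota: 4,780 units at 15.5%.
Pro-rata value split: in-quota = €1,398,014.73 × 3,221/8,001 = €562,805.33; over-quota = €1,398,014.73 − €562,805.33 = €835,209.40.
In-quota duty = €562,805.33 × 9% = €50,652.48. Over-quota duty = €835,209.40 × 15.5% = €129,457.46.
Line duty = €50,652.48 + €129,457.46 = €180,109.94.
Line 2 (E-385, Oristan, 647 units, €141,751.23):
Base rate for E-385 is €6.41/unit.
Duty = 647 × €6.41 = €4,147.27.
Total = €180,109.94 + €4,147.27 = €184,257.21.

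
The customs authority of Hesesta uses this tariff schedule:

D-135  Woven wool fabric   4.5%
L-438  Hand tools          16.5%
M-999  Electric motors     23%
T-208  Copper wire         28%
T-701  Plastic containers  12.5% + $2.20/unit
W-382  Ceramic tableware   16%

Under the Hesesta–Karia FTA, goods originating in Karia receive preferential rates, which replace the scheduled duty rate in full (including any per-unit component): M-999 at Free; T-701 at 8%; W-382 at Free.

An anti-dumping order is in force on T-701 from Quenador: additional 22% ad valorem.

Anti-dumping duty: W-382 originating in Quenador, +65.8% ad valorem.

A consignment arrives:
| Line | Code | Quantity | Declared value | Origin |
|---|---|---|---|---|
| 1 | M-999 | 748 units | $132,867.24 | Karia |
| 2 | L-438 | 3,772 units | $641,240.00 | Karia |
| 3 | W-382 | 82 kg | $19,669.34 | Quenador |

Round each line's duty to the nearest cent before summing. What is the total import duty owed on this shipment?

Line 1 (M-999, Karia, 748 units, $132,867.24):
Base rate for M-999 is 23%.
Origin Karia qualifies under the Hesesta–Karia agreement and M-999 is covered: preferential rate Free applies instead.
Duty = $132,867.24 × 0% = $0.00.
Line 2 (L-438, Karia, 3,772 units, $641,240.00):
Base rate for L-438 is 16.5%.
Origin Karia is the FTA partner but L-438 is not on the preference list; base rate stands.
Duty = $641,240.00 × 16.5% = $105,804.60.
Line 3 (W-382, Quenador, 82 kg, $19,669.34):
Base rate for W-382 is 16%.
W-382 has an FTA preferential rate, but origin Quenador is not Karia; base rate stands.
Additional duty on W-382 from Quenador: +65.8%. Applied ad valorem rate: 16% + 65.8% = 81.8%.
Duty = $19,669.34 × 81.8% = $16,089.52.
Total = $0.00 + $105,804.60 + $16,089.52 = $121,894.12.

$121,894.12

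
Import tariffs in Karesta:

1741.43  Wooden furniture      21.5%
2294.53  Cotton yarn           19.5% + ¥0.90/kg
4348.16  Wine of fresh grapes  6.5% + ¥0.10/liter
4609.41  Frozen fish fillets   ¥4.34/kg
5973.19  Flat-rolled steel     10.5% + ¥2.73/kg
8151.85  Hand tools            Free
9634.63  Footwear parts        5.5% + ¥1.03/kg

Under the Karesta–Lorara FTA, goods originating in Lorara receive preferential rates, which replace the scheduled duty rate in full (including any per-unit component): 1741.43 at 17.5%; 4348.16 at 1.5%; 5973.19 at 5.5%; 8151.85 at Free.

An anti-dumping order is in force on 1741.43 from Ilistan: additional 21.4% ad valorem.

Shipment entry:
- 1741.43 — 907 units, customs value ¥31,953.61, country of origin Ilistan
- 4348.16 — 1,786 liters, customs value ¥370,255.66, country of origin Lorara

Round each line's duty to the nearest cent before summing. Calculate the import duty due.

¥19,261.93

Line 1 (1741.43, Ilistan, 907 units, ¥31,953.61):
Base rate for 1741.43 is 21.5%.
1741.43 has an FTA preferential rate, but origin Ilistan is not Lorara; base rate stands.
Additional duty on 1741.43 from Ilistan: +21.4%. Applied ad valorem rate: 21.5% + 21.4% = 42.9%.
Duty = ¥31,953.61 × 42.9% = ¥13,708.10.
Line 2 (4348.16, Lorara, 1,786 liters, ¥370,255.66):
Base rate for 4348.16 is 6.5% + ¥0.10/liter.
Origin Lorara qualifies under the Karesta–Lorara agreement and 4348.16 is covered: preferential rate 1.5% applies instead.
Duty = ¥370,255.66 × 1.5% = ¥5,553.83.
Total = ¥13,708.10 + ¥5,553.83 = ¥19,261.93.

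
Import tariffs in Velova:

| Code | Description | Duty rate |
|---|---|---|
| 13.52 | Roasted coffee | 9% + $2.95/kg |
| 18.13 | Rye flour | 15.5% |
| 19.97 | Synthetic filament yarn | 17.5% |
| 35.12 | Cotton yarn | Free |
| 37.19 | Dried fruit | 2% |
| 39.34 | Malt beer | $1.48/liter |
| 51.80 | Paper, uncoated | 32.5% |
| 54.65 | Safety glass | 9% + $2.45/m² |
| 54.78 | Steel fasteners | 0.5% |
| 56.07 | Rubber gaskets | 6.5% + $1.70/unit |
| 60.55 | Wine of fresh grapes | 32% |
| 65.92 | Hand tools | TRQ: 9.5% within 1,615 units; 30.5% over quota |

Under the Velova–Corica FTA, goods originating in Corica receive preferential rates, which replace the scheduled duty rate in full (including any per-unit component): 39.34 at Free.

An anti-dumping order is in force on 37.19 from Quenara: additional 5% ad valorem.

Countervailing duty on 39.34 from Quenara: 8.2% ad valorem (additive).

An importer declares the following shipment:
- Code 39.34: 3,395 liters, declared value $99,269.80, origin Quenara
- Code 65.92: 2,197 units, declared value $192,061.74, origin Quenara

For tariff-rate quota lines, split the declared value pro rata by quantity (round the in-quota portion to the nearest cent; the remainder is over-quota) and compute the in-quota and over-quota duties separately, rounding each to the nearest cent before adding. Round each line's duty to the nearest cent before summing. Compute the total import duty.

$42,095.05

Line 1 (39.34, Quenara, 3,395 liters, $99,269.80):
Base rate for 39.34 is $1.48/liter.
39.34 has an FTA preferential rate, but origin Quenara is not Corica; base rate stands.
Additional duty on 39.34 from Quenara: +8.2% ad valorem. Applied ad valorem rate = 8.2%.
Duty = $99,269.80 × 8.2% + 3,395 × $1.48 = $13,164.72.
Line 2 (65.92, Quenara, 2,197 units, $192,061.74):
Code 65.92 is under a tariff-rate quota (threshold 1,615 units). In-quota: 1,615 units at 9.5%; over-quota: 582 units at 30.5%.
Pro-rata value split: in-quota = $192,061.74 × 1,615/2,197 = $141,183.30; over-quota = $192,061.74 − $141,183.30 = $50,878.44.
In-quota duty = $141,183.30 × 9.5% = $13,412.41. Over-quota duty = $50,878.44 × 30.5% = $15,517.92.
Line duty = $13,412.41 + $15,517.92 = $28,930.33.
Total = $13,164.72 + $28,930.33 = $42,095.05.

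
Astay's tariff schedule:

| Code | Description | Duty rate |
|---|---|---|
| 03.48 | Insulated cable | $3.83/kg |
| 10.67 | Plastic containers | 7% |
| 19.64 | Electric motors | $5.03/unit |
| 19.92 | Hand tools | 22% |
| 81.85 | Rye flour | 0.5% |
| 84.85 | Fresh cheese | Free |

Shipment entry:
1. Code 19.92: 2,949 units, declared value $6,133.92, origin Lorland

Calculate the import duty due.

Line 1 (19.92, Lorland, 2,949 units, $6,133.92):
Base rate for 19.92 is 22%.
Duty = $6,133.92 × 22% = $1,349.46.

$1,349.46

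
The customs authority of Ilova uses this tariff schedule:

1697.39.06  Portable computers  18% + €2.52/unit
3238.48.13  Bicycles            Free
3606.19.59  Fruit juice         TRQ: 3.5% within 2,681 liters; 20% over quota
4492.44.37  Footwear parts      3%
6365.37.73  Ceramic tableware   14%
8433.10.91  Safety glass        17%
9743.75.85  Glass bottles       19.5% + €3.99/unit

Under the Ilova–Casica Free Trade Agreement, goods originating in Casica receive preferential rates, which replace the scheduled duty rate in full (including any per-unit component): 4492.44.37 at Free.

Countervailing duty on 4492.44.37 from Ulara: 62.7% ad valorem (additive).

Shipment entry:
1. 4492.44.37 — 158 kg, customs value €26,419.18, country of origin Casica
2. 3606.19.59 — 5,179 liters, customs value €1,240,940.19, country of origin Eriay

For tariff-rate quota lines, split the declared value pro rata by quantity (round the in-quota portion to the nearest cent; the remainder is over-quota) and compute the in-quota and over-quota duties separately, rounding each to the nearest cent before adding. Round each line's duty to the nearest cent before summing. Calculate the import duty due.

Line 1 (4492.44.37, Casica, 158 kg, €26,419.18):
Base rate for 4492.44.37 is 3%.
Origin Casica qualifies under the Ilova–Casica agreement and 4492.44.37 is covered: preferential rate Free applies instead.
The additional-duty order on 4492.44.37 targets Ulara, not Casica; it does not apply.
Duty = €26,419.18 × 0% = €0.00.
Line 2 (3606.19.59, Eriay, 5,179 liters, €1,240,940.19):
Code 3606.19.59 is under a tariff-rate quota (threshold 2,681 liters). In-quota: 2,681 liters at 3.5%; over-quota: 2,498 liters at 20%.
Pro-rata value split: in-quota = €1,240,940.19 × 2,681/5,179 = €642,394.41; over-quota = €1,240,940.19 − €642,394.41 = €598,545.78.
In-quota duty = €642,394.41 × 3.5% = €22,483.80. Over-quota duty = €598,545.78 × 20% = €119,709.16.
Line duty = €22,483.80 + €119,709.16 = €142,192.96.
Total = €0.00 + €142,192.96 = €142,192.96.

€142,192.96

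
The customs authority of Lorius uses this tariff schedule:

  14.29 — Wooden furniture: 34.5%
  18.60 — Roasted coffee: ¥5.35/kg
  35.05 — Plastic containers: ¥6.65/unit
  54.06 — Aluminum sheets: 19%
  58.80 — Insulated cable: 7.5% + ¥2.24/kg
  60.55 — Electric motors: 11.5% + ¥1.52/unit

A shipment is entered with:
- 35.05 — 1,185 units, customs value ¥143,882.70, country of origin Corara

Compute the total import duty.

¥7,880.25

Line 1 (35.05, Corara, 1,185 units, ¥143,882.70):
Base rate for 35.05 is ¥6.65/unit.
Duty = 1,185 × ¥6.65 = ¥7,880.25.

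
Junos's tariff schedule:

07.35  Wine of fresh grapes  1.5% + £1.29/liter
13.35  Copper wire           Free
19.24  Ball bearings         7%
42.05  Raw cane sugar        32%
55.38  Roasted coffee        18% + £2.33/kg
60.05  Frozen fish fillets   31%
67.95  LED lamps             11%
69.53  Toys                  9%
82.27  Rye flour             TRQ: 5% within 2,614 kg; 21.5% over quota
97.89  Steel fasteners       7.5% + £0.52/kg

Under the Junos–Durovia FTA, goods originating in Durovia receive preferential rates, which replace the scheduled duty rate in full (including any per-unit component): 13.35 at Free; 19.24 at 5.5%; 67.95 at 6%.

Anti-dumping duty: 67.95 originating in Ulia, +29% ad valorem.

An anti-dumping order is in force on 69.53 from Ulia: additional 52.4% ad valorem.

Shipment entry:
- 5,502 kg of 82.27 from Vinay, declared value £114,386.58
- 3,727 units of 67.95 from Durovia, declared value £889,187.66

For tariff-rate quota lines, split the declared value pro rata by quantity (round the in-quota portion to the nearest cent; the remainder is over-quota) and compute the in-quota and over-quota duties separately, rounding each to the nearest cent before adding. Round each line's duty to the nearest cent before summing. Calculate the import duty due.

Line 1 (82.27, Vinay, 5,502 kg, £114,386.58):
Code 82.27 is under a tariff-rate quota (threshold 2,614 kg). In-quota: 2,614 kg at 5%; over-quota: 2,888 kg at 21.5%.
Pro-rata value split: in-quota = £114,386.58 × 2,614/5,502 = £54,345.06; over-quota = £114,386.58 − £54,345.06 = £60,041.52.
In-quota duty = £54,345.06 × 5% = £2,717.25. Over-quota duty = £60,041.52 × 21.5% = £12,908.93.
Line duty = £2,717.25 + £12,908.93 = £15,626.18.
Line 2 (67.95, Durovia, 3,727 units, £889,187.66):
Base rate for 67.95 is 11%.
Origin Durovia qualifies under the Junos–Durovia agreement and 67.95 is covered: preferential rate 6% applies instead.
The additional-duty order on 67.95 targets Ulia, not Durovia; it does not apply.
Duty = £889,187.66 × 6% = £53,351.26.
Total = £15,626.18 + £53,351.26 = £68,977.44.

£68,977.44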